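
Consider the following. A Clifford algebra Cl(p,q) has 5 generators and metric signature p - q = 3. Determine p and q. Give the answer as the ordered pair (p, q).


We need p + q = 5 and p - q = 3.
Adding: 2p = 5 + 3 = 8, so p = 4.
Then q = 5 - 4 = 1.
(p, q) = (4, 1)


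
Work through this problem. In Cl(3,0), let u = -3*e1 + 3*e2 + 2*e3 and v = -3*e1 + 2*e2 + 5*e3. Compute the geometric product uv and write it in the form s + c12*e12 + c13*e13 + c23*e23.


In Cl(3,0): e_i^2 = 1, e_ie_j = -e_je_i for i != j.
Scalar part = u . v = (-3)*(-3) + 3*2 + 2*5
= 9 + 6 + 10 = 25
e12 coeff = (-3)*2 - 3*(-3) = -6 - (-9) = 3
e13 coeff = (-3)*5 - 2*(-3) = -15 - (-6) = -9
e23 coeff = 3*5 - 2*2 = 15 - 4 = 11
uv = 25 + 3*e12 - 9*e13 + 11*e23


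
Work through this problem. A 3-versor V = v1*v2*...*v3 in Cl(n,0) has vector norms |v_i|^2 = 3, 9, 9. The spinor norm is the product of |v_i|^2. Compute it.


Spinor norm N(V) = |v1|^2 * |v2|^2 * ... * |v3|^2
= 3 * 9 * 9
Running product: 3, 27, 243
N(V) = 243


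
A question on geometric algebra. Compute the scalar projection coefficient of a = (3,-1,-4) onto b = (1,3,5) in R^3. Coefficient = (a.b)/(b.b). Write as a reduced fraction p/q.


Projection coefficient = (a . b) / (b . b)
a . b = 3*1 + (-1)*3 + (-4)*5
= 3 + (-3) + (-20) = -20
b . b = 1^2 + 3^2 + 5^2
= 1 + 9 + 25 = 35
Coefficient = -20/35
In lowest terms: -4/7


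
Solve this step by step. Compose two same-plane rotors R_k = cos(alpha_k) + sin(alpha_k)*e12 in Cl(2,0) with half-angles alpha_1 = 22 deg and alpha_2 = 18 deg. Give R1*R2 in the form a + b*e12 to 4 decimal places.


Same-plane rotors commute and their half-angles add:
R1*R2 = cos(a1 + a2) + sin(a1 + a2)*e12.
a1 + a2 = 22 + 18 = 40 deg
cos(40 deg) = 0.7660
sin(40 deg) = 0.6428
R1*R2 = 0.7660 + 0.6428*e12


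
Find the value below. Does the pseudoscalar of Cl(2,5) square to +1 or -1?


The pseudoscalar I = e1...e_n (product of all n generators) of Cl(p,q) satisfies I^2 = (-1)^(q + n(n-1)/2).
p = 2, q = 5, n = p + q = 7
n(n-1)/2 = 7 * 6 / 2 = 21
Exponent = q + n(n-1)/2 = 5 + 21 = 26
I^2 = (-1)^26 = +1


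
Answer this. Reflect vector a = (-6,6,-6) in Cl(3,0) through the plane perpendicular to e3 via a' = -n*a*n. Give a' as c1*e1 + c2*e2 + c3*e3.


Reflection formula: a' = -n*a*n, with n = e3 (unit vector, n^2 = 1).
For reflection through hyperplane perp to e3:
The component along e3 flips sign, others stay.
a = (-6, 6, -6)
a' = (-6, 6, 6)
a' = -6*e1 + 6*e2 + 6*e3


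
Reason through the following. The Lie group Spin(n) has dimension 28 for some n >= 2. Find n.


dim Spin(n) = dim so(n) = n(n-1)/2.
Solve n(n-1)/2 = 28, i.e. n^2 - n - 56 = 0.
Discriminant = 1 + 8*28 = 225
n = (1 + sqrt(225))/2 = (1 + 15)/2 = 8


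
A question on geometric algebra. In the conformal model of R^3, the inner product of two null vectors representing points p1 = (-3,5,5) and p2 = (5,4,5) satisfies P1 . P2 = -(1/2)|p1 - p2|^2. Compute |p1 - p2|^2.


p1 - p2 = (-8, 1, 0)
|p1 - p2|^2 = (-8)^2 + 1^2 + 0^2
= 64 + 1 + 0
= 65


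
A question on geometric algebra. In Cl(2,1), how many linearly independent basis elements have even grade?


Even subalgebra dimension = 2^(n-1)
n = 2 + 1 = 3
2^(3 - 1) = 2^2 = 4
Verification: sum of C(3,k) for even k = 1 + 3 = 4
Result = 4


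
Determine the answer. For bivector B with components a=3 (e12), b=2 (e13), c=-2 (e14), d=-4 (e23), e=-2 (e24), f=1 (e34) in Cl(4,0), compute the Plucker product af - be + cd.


Plucker relation: af - be + cd
a*f = 3*1 = 3
b*e = 2*(-2) = -4
c*d = (-2)*(-4) = 8
af - be + cd = 3 - (-4) + 8
= 15


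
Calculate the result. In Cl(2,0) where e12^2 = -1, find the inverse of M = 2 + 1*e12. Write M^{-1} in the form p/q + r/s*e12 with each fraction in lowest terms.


M = 2 + 1*e12, where e12^2 = -1.
Since M commutes with its reverse ~M = a - b*e12, M * ~M = a^2 - b^2*e12^2 = a^2 + b^2.
So M^{-1} = ~M / (a^2 + b^2) = (a - b*e12)/(a^2 + b^2).
a^2 + b^2 = 4 + 1 = 5
Scalar part = 2/5 = 2/5
Bivector coeff = -1/5 = -1/5
M^{-1} = 2/5 - 1/5*e12


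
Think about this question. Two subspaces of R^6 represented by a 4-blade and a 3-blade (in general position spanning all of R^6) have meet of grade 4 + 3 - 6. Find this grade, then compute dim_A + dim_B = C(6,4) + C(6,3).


Meet grade = grade(A) + grade(B) - n
= 4 + 3 - 6 = 1
C(6,4) = 15
C(6,3) = 20
dim_A + dim_B = 15 + 20 = 35


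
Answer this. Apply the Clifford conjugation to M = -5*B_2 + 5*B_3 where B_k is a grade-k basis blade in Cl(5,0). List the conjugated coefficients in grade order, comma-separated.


Clifford conjugate sign for grade k: (-1)^(k(k+1)/2)
Grade 2: (-1)^(2*3/2) = (-1)^3 = -1, coeff -5 -> 5
Grade 3: (-1)^(3*4/2) = (-1)^6 = 1, coeff 5 -> 5
Conjugated coefficients: 5, 5


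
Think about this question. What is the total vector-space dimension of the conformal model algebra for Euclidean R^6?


The conformal model of R^6 uses Cl(7,1): the 6 Euclidean generators plus two extra orthogonal generators e+ (e+^2 = +1) and e- (e-^2 = -1), from which the null vectors e0, einf are built.
Number of generators m = 6 + 2 = 8.
dim Cl(p,q) = 2^m = 2^8 = 256


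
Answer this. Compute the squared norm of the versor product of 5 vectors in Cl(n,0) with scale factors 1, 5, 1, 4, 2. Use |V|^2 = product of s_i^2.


Each vector v_i has |v_i|^2 = s_i^2
Squared scales: 1^2 = 1, 5^2 = 25, 1^2 = 1, 4^2 = 16, 2^2 = 4
|V|^2 = 1 * 25 * 1 * 16 * 4
= 1600


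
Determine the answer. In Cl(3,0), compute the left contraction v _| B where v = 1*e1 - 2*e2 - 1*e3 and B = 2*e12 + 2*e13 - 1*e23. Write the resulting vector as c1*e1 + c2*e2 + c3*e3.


Left contraction v _| B = <vB>_1 (grade-1 part of the geometric product vB).
Using e1_|e12 = e2, e2_|e12 = -e1, e1_|e13 = e3, e3_|e13 = -e1, e2_|e23 = e3, e3_|e23 = -e2:
e1 coeff: -v2*b12 - v3*b13 = -(-2)*(2) - (-1)*(2) = 6
e2 coeff: v1*b12 - v3*b23 = (1)*(2) - (-1)*(-1) = 1
e3 coeff: v1*b13 + v2*b23 = (1)*(2) + (-2)*(-1) = 4
v _| B = 6*e1 + 1*e2 + 4*e3


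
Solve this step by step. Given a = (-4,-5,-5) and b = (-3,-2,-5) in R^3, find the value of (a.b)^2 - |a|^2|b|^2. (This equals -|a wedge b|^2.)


a . b = (-4)*(-3) + (-5)*(-2) + (-5)*(-5)
= 12 + 10 + 25 = 47
|a|^2 = (-4)^2 + (-5)^2 + (-5)^2 = 66
|b|^2 = (-3)^2 + (-2)^2 + (-5)^2 = 38
(a.b)^2 = 47^2 = 2209
|a|^2 * |b|^2 = 66 * 38 = 2508
Result = 2209 - 2508 = -299


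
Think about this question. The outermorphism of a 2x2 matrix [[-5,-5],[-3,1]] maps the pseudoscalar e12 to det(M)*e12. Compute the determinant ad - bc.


The outermorphism of a linear map f sends e1^e2 to f(e1)^f(e2).
f(e1) = -5*e1 - 3*e2
f(e2) = -5*e1 + 1*e2
f(e1) ^ f(e2) = (-5*e1 - 3*e2) ^ (-5*e1 + 1*e2)
= (-5)*1*e12 + (-3)*(-5)*e21
= (-5 - 15)*e12
= -20*e12
Coefficient = -20


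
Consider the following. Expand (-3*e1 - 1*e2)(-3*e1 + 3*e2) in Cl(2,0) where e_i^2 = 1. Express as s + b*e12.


Expand: (-3*e1 - 1*e2)(-3*e1 + 3*e2)
= (-3)*(-3)*e1e1 + (-3)*3*e1e2 + (-1)*(-3)*e2e1 + (-1)*3*e2e2
Using e1^2 = e2^2 = 1, e2e1 = -e1e2:
Scalar part s = (-3)*(-3) + (-1)*3 = 9 + (-3) = 6
Bivector part b = (-3)*3 - (-1)*(-3) = -9 - 3 = -12
uv = 6 - 12*e12


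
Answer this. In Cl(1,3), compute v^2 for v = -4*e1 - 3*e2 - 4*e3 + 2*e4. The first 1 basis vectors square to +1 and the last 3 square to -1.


v^2 = sum of c_i^2 * e_i^2
Positive signature terms (e_i^2 = +1): (-4)^2 = 16
Negative signature terms (e_j^2 = -1): (-3)^2 + (-4)^2 + 2^2 = 29
v^2 = 16 - 29 = -13


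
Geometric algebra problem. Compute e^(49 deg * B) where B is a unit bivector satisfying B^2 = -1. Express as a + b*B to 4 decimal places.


For a unit bivector B with B^2 = -1, the exponential series gives
e^(theta*B) = cos(theta) + sin(theta)*B (the GA analogue of Euler's formula).
theta = 49 degrees = 0.855211 rad
cos(49 deg) = 0.6561
sin(49 deg) = 0.7547
exp(theta*B) = 0.6561 + 0.7547*B


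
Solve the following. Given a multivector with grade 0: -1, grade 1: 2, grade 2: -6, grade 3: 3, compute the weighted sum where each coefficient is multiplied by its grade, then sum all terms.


Grade-weighted sum = sum of grade_k * coefficient_k
0*(-1) = 0
1*2 = 2
2*(-6) = -12
3*3 = 9
Total = 0 + 2 + (-12) + 9 = -1


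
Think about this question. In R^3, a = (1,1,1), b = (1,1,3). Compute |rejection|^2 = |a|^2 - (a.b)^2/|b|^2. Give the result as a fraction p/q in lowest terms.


|a|^2 = 1^2 + 1^2 + 1^2 = 3
|b|^2 = 1^2 + 1^2 + 3^2 = 11
a . b = 1*1 + 1*1 + 1*3 = 5
(a.b)^2 = 5^2 = 25
|rej|^2 = 3 - 25/11
= (33 - 25)/11
= 8/11
In lowest terms: 8/11


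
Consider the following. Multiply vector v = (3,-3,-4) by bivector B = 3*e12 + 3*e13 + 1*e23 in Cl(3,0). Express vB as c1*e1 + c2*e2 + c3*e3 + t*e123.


vB has grade-1 (vector) and grade-3 (trivector) parts: vB = (v _| B) + (v ^ B).
Vector part <vB>_1:
  e1: -v2*b12 - v3*b13 = -(-3)*(3) - (-4)*(3) = 21
  e2: v1*b12 - v3*b23 = (3)*(3) - (-4)*(1) = 13
  e3: v1*b13 + v2*b23 = (3)*(3) + (-3)*(1) = 6
Trivector part <vB>_3:
  e123: v1*b23 - v2*b13 + v3*b12 = (3)*(1) - (-3)*(3) + (-4)*(3) = 0
vB = 21*e1 + 13*e2 + 6*e3 + 0*e123


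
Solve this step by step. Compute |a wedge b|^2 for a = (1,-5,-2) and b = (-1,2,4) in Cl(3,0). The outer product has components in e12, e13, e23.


a wedge b = (a1*b2 - a2*b1)*e12 + (a1*b3 - a3*b1)*e13 + (a2*b3 - a3*b2)*e23
e12 coeff: 1*2 - (-5)*(-1) = 2 - 5 = -3
e13 coeff: 1*4 - (-2)*(-1) = 4 - 2 = 2
e23 coeff: (-5)*4 - (-2)*2 = -20 - (-4) = -16
|a wedge b|^2 = (-3)^2 + 2^2 + (-16)^2
= 9 + 4 + 256
= 269


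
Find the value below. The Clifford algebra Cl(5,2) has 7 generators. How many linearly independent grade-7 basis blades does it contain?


Number of grade-k basis blades in Cl(p,q) with n = p + q is C(n, k).
n = 5 + 2 = 7
C(7, 7) = 7! / (7! * 0!)
= 5040 / (5040 * 1)
= 1


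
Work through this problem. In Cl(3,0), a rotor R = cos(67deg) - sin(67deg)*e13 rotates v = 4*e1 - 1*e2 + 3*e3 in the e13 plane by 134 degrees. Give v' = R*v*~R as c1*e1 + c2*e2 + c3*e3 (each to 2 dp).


Rotor R = cos(67deg) - sin(67deg)*e13
Rotation angle theta = 2 * 67 = 134 degrees in the e13 plane (e1 -> e3).
The component perpendicular to the plane (e2) is invariant: v'_2 = v2 = -1.00
cos(134deg) = -0.6947, sin(134deg) = 0.7193
v'_1 = v1*cos(theta) - v3*sin(theta) = 4*(-0.6947) - 3*0.7193 = -4.94
v'_3 = v1*sin(theta) + v3*cos(theta) = 4*0.7193 + 3*(-0.6947) = 0.79
v' = -4.94*e1 - 1.00*e2 + 0.79*e3


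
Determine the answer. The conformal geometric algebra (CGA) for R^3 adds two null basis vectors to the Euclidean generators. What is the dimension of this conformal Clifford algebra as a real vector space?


The conformal model of R^3 uses Cl(4,1): the 3 Euclidean generators plus two extra orthogonal generators e+ (e+^2 = +1) and e- (e-^2 = -1), from which the null vectors e0, einf are built.
Number of generators m = 3 + 2 = 5.
dim Cl(p,q) = 2^m = 2^5 = 32


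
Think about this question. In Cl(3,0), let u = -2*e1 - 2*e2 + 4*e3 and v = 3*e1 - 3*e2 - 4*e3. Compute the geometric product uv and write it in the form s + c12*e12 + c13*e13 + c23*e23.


In Cl(3,0): e_i^2 = 1, e_ie_j = -e_je_i for i != j.
Scalar part = u . v = (-2)*3 + (-2)*(-3) + 4*(-4)
= -6 + 6 + (-16) = -16
e12 coeff = (-2)*(-3) - (-2)*3 = 6 - (-6) = 12
e13 coeff = (-2)*(-4) - 4*3 = 8 - 12 = -4
e23 coeff = (-2)*(-4) - 4*(-3) = 8 - (-12) = 20
uv = -16 + 12*e12 - 4*e13 + 20*e23


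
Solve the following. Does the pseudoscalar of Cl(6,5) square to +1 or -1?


The pseudoscalar I = e1...e_n (product of all n generators) of Cl(p,q) satisfies I^2 = (-1)^(q + n(n-1)/2).
p = 6, q = 5, n = p + q = 11
n(n-1)/2 = 11 * 10 / 2 = 55
Exponent = q + n(n-1)/2 = 5 + 55 = 60
I^2 = (-1)^60 = +1


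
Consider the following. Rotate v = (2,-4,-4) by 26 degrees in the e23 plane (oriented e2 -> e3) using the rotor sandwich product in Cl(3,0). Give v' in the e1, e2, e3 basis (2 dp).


Rotor R = cos(13deg) - sin(13deg)*e23
Rotation angle theta = 2 * 13 = 26 degrees in the e23 plane (e2 -> e3).
The component perpendicular to the plane (e1) is invariant: v'_1 = v1 = 2.00
cos(26deg) = 0.8988, sin(26deg) = 0.4384
v'_2 = v2*cos(theta) - v3*sin(theta) = -4*0.8988 - (-4)*0.4384 = -1.84
v'_3 = v2*sin(theta) + v3*cos(theta) = -4*0.4384 + (-4)*0.8988 = -5.35
v' = 2.00*e1 - 1.84*e2 - 5.35*e3


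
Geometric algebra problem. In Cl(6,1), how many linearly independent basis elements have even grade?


Even subalgebra dimension = 2^(n-1)
n = 6 + 1 = 7
2^(7 - 1) = 2^6 = 64
Verification: sum of C(7,k) for even k = 1 + 21 + 35 + 7 = 64
Result = 64


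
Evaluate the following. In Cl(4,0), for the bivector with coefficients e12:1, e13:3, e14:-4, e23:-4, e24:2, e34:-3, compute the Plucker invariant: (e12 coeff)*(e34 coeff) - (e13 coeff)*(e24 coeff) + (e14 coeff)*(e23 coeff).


Plucker relation: af - be + cd
a*f = 1*(-3) = -3
b*e = 3*2 = 6
c*d = (-4)*(-4) = 16
af - be + cd = -3 - 6 + 16
= 7


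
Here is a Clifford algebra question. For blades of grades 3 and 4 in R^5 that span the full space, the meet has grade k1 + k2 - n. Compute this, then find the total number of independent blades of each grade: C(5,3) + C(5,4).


Meet grade = grade(A) + grade(B) - n
= 3 + 4 - 5 = 2
C(5,3) = 10
C(5,4) = 5
dim_A + dim_B = 10 + 5 = 15


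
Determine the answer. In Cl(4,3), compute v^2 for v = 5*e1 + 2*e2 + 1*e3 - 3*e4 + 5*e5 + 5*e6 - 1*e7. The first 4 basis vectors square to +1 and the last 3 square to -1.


v^2 = sum of c_i^2 * e_i^2
Positive signature terms (e_i^2 = +1): 5^2 + 2^2 + 1^2 + (-3)^2 = 39
Negative signature terms (e_j^2 = -1): 5^2 + 5^2 + (-1)^2 = 51
v^2 = 39 - 51 = -12


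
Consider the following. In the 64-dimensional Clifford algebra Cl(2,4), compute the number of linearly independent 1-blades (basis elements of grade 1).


Number of grade-k basis blades in Cl(p,q) with n = p + q is C(n, k).
n = 2 + 4 = 6
C(6, 1) = 6! / (1! * 5!)
= 720 / (1 * 120)
= 6


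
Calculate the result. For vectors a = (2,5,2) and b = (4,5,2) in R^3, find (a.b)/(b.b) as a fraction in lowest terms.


Projection coefficient = (a . b) / (b . b)
a . b = 2*4 + 5*5 + 2*2
= 8 + 25 + 4 = 37
b . b = 4^2 + 5^2 + 2^2
= 16 + 25 + 4 = 45
Coefficient = 37/45
In lowest terms: 37/45


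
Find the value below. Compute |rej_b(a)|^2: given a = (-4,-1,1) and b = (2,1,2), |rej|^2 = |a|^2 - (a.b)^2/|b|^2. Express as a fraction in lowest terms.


|a|^2 = (-4)^2 + (-1)^2 + 1^2 = 18
|b|^2 = 2^2 + 1^2 + 2^2 = 9
a . b = (-4)*2 + (-1)*1 + 1*2 = -7
(a.b)^2 = (-7)^2 = 49
|rej|^2 = 18 - 49/9
= (162 - 49)/9
= 113/9
In lowest terms: 113/9


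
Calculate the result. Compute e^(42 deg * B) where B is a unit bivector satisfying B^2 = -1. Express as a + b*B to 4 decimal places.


For a unit bivector B with B^2 = -1, the exponential series gives
e^(theta*B) = cos(theta) + sin(theta)*B (the GA analogue of Euler's formula).
theta = 42 degrees = 0.733038 rad
cos(42 deg) = 0.7431
sin(42 deg) = 0.6691
exp(theta*B) = 0.7431 + 0.6691*B


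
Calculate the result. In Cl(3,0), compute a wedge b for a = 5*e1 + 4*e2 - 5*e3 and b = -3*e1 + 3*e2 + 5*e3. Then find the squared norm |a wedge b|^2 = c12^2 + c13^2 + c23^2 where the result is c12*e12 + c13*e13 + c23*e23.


a wedge b = (a1*b2 - a2*b1)*e12 + (a1*b3 - a3*b1)*e13 + (a2*b3 - a3*b2)*e23
e12 coeff: 5*3 - 4*(-3) = 15 - (-12) = 27
e13 coeff: 5*5 - (-5)*(-3) = 25 - 15 = 10
e23 coeff: 4*5 - (-5)*3 = 20 - (-15) = 35
|a wedge b|^2 = 27^2 + 10^2 + 35^2
= 729 + 100 + 1225
= 2054


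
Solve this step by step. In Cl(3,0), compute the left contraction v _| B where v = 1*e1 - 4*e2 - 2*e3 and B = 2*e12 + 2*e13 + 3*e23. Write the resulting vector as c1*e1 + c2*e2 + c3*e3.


Left contraction v _| B = <vB>_1 (grade-1 part of the geometric product vB).
Using e1_|e12 = e2, e2_|e12 = -e1, e1_|e13 = e3, e3_|e13 = -e1, e2_|e23 = e3, e3_|e23 = -e2:
e1 coeff: -v2*b12 - v3*b13 = -(-4)*(2) - (-2)*(2) = 12
e2 coeff: v1*b12 - v3*b23 = (1)*(2) - (-2)*(3) = 8
e3 coeff: v1*b13 + v2*b23 = (1)*(2) + (-4)*(3) = -10
v _| B = 12*e1 + 8*e2 - 10*e3


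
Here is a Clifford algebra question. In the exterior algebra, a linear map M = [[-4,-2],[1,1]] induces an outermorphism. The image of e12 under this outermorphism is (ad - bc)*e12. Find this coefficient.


The outermorphism of a linear map f sends e1^e2 to f(e1)^f(e2).
f(e1) = -4*e1 + 1*e2
f(e2) = -2*e1 + 1*e2
f(e1) ^ f(e2) = (-4*e1 + 1*e2) ^ (-2*e1 + 1*e2)
= (-4)*1*e12 + 1*(-2)*e21
= (-4 - (-2))*e12
= -2*e12
Coefficient = -2


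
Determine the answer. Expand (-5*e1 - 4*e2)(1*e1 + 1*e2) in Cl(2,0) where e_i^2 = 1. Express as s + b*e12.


Expand: (-5*e1 - 4*e2)(1*e1 + 1*e2)
= (-5)*1*e1e1 + (-5)*1*e1e2 + (-4)*1*e2e1 + (-4)*1*e2e2
Using e1^2 = e2^2 = 1, e2e1 = -e1e2:
Scalar part s = (-5)*1 + (-4)*1 = -5 + (-4) = -9
Bivector part b = (-5)*1 - (-4)*1 = -5 - (-4) = -1
uv = -9 - 1*e12


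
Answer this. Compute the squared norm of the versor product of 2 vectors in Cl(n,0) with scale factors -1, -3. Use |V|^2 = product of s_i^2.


Each vector v_i has |v_i|^2 = s_i^2
Squared scales: (-1)^2 = 1, (-3)^2 = 9
|V|^2 = 1 * 9
= 9


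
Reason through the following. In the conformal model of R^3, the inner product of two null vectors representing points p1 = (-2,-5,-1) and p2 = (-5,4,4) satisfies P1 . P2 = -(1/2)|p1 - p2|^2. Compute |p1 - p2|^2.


p1 - p2 = (3, -9, -5)
|p1 - p2|^2 = 3^2 + (-9)^2 + (-5)^2
= 9 + 81 + 25
= 115


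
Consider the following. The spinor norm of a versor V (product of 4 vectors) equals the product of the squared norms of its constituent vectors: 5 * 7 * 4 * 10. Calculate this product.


Spinor norm N(V) = |v1|^2 * |v2|^2 * ... * |v4|^2
= 5 * 7 * 4 * 10
Running product: 5, 35, 140, 1400
N(V) = 1400


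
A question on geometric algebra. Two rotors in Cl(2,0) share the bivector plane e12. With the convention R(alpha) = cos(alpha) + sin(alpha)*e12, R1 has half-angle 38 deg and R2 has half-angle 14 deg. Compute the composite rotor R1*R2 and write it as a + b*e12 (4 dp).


Same-plane rotors commute and their half-angles add:
R1*R2 = cos(a1 + a2) + sin(a1 + a2)*e12.
a1 + a2 = 38 + 14 = 52 deg
cos(52 deg) = 0.6157
sin(52 deg) = 0.7880
R1*R2 = 0.6157 + 0.7880*e12


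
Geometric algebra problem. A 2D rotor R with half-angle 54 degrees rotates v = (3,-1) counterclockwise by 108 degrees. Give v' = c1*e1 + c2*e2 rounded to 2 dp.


Rotor R = cos(54deg) - sin(54deg)*e12
Rotation angle theta = 2 * 54 = 108 degrees
v' = R*v*~R rotates v by theta.
cos(108deg) = -0.3090, sin(108deg) = 0.9511
v'_1 = 3*cos(108deg) - (-1)*sin(108deg)
= 3*(-0.3090) - (-1)*0.9511
= 0.02
v'_2 = 3*sin(108deg) + (-1)*cos(108deg)
= 3*0.9511 + (-1)*(-0.3090)
= 3.16
v' = 0.02*e1 + 3.16*e2


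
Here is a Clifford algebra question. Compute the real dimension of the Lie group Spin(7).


Spin(n) double-covers SO(n); both have Lie algebra so(n) of dimension n(n-1)/2.
n = 7
n(n-1) = 7 * 6 = 42
dim Spin(7) = 42/2 = 21


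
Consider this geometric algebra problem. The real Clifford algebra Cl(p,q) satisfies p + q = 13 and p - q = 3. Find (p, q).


We need p + q = 13 and p - q = 3.
Adding: 2p = 13 + 3 = 16, so p = 8.
Then q = 13 - 8 = 5.
(p, q) = (8, 5)


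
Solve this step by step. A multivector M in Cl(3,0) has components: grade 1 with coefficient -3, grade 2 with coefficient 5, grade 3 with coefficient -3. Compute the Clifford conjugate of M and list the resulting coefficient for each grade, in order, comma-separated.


Clifford conjugate sign for grade k: (-1)^(k(k+1)/2)
Grade 1: (-1)^(1*2/2) = (-1)^1 = -1, coeff -3 -> 3
Grade 2: (-1)^(2*3/2) = (-1)^3 = -1, coeff 5 -> -5
Grade 3: (-1)^(3*4/2) = (-1)^6 = 1, coeff -3 -> -3
Conjugated coefficients: 3, -5, -3


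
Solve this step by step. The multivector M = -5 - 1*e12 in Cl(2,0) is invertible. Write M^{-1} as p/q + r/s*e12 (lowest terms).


M = -5 - 1*e12, where e12^2 = -1.
Since M commutes with its reverse ~M = a - b*e12, M * ~M = a^2 - b^2*e12^2 = a^2 + b^2.
So M^{-1} = ~M / (a^2 + b^2) = (a - b*e12)/(a^2 + b^2).
a^2 + b^2 = 25 + 1 = 26
Scalar part = -5/26 = -5/26
Bivector coeff = 1/26 = 1/26
M^{-1} = -5/26 + 1/26*e12


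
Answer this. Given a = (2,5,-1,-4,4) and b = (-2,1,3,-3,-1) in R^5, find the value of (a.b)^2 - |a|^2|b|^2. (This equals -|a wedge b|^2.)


a . b = 2*(-2) + 5*1 + (-1)*3 + (-4)*(-3) + 4*(-1)
= -4 + 5 + (-3) + 12 + (-4) = 6
|a|^2 = 2^2 + 5^2 + (-1)^2 + (-4)^2 + 4^2 = 62
|b|^2 = (-2)^2 + 1^2 + 3^2 + (-3)^2 + (-1)^2 = 24
(a.b)^2 = 6^2 = 36
|a|^2 * |b|^2 = 62 * 24 = 1488
Result = 36 - 1488 = -1452


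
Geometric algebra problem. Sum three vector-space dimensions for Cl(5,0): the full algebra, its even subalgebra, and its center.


n = 5 + 0 = 5
Total dim = 2^5 = 32
Even subalgebra dim = 2^4 = 16
n is odd, so center dim = 2
Sum = 32 + 16 + 2 = 50


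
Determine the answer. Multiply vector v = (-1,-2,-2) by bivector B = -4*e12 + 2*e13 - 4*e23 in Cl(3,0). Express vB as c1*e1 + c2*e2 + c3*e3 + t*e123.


vB has grade-1 (vector) and grade-3 (trivector) parts: vB = (v _| B) + (v ^ B).
Vector part <vB>_1:
  e1: -v2*b12 - v3*b13 = -(-2)*(-4) - (-2)*(2) = -4
  e2: v1*b12 - v3*b23 = (-1)*(-4) - (-2)*(-4) = -4
  e3: v1*b13 + v2*b23 = (-1)*(2) + (-2)*(-4) = 6
Trivector part <vB>_3:
  e123: v1*b23 - v2*b13 + v3*b12 = (-1)*(-4) - (-2)*(2) + (-2)*(-4) = 16
vB = -4*e1 - 4*e2 + 6*e3 + 16*e123


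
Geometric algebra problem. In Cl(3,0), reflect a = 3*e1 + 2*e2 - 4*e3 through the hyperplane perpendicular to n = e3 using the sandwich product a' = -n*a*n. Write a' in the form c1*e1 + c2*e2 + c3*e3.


Reflection formula: a' = -n*a*n, with n = e3 (unit vector, n^2 = 1).
For reflection through hyperplane perp to e3:
The component along e3 flips sign, others stay.
a = (3, 2, -4)
a' = (3, 2, 4)
a' = 3*e1 + 2*e2 + 4*e3


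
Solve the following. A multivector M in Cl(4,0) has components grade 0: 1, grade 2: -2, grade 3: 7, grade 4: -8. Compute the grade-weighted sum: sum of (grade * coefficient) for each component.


Grade-weighted sum = sum of grade_k * coefficient_k
0*1 = 0
2*(-2) = -4
3*7 = 21
4*(-8) = -32
Total = 0 + (-4) + 21 + (-32) = -15


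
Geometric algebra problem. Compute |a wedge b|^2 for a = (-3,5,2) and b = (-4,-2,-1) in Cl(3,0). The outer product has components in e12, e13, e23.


a wedge b = (a1*b2 - a2*b1)*e12 + (a1*b3 - a3*b1)*e13 + (a2*b3 - a3*b2)*e23
e12 coeff: (-3)*(-2) - 5*(-4) = 6 - (-20) = 26
e13 coeff: (-3)*(-1) - 2*(-4) = 3 - (-8) = 11
e23 coeff: 5*(-1) - 2*(-2) = -5 - (-4) = -1
|a wedge b|^2 = 26^2 + 11^2 + (-1)^2
= 676 + 121 + 1
= 798


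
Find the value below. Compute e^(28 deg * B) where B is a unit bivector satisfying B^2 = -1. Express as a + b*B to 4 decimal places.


For a unit bivector B with B^2 = -1, the exponential series gives
e^(theta*B) = cos(theta) + sin(theta)*B (the GA analogue of Euler's formula).
theta = 28 degrees = 0.488692 rad
cos(28 deg) = 0.8829
sin(28 deg) = 0.4695
exp(theta*B) = 0.8829 + 0.4695*B


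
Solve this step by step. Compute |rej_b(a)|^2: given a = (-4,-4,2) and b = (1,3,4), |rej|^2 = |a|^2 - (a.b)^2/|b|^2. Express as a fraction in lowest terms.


|a|^2 = (-4)^2 + (-4)^2 + 2^2 = 36
|b|^2 = 1^2 + 3^2 + 4^2 = 26
a . b = (-4)*1 + (-4)*3 + 2*4 = -8
(a.b)^2 = (-8)^2 = 64
|rej|^2 = 36 - 64/26
= (936 - 64)/26
= 872/26
In lowest terms: 436/13


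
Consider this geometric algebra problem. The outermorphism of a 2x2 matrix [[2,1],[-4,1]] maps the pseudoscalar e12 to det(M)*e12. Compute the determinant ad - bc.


The outermorphism of a linear map f sends e1^e2 to f(e1)^f(e2).
f(e1) = 2*e1 - 4*e2
f(e2) = 1*e1 + 1*e2
f(e1) ^ f(e2) = (2*e1 - 4*e2) ^ (1*e1 + 1*e2)
= 2*1*e12 + (-4)*1*e21
= (2 - (-4))*e12
= 6*e12
Coefficient = 6


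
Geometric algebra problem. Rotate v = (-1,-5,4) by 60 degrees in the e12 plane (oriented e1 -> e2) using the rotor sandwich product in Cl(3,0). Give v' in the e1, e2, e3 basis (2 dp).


Rotor R = cos(30deg) - sin(30deg)*e12
Rotation angle theta = 2 * 30 = 60 degrees in the e12 plane (e1 -> e2).
The component perpendicular to the plane (e3) is invariant: v'_3 = v3 = 4.00
cos(60deg) = 0.5000, sin(60deg) = 0.8660
v'_1 = v1*cos(theta) - v2*sin(theta) = -1*0.5000 - (-5)*0.8660 = 3.83
v'_2 = v1*sin(theta) + v2*cos(theta) = -1*0.8660 + (-5)*0.5000 = -3.37
v' = 3.83*e1 - 3.37*e2 + 4.00*e3


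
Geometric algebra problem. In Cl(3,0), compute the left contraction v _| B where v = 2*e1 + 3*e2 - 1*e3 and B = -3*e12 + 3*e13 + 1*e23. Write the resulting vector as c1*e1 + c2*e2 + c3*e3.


Left contraction v _| B = <vB>_1 (grade-1 part of the geometric product vB).
Using e1_|e12 = e2, e2_|e12 = -e1, e1_|e13 = e3, e3_|e13 = -e1, e2_|e23 = e3, e3_|e23 = -e2:
e1 coeff: -v2*b12 - v3*b13 = -(3)*(-3) - (-1)*(3) = 12
e2 coeff: v1*b12 - v3*b23 = (2)*(-3) - (-1)*(1) = -5
e3 coeff: v1*b13 + v2*b23 = (2)*(3) + (3)*(1) = 9
v _| B = 12*e1 - 5*e2 + 9*e3


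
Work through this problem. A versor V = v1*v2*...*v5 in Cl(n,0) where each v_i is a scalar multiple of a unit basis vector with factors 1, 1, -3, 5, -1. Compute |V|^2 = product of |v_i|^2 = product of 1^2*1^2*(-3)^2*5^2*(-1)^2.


Each vector v_i has |v_i|^2 = s_i^2
Squared scales: 1^2 = 1, 1^2 = 1, (-3)^2 = 9, 5^2 = 25, (-1)^2 = 1
|V|^2 = 1 * 1 * 9 * 25 * 1
= 225


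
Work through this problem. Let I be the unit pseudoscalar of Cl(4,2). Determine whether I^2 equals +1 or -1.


The pseudoscalar I = e1...e_n (product of all n generators) of Cl(p,q) satisfies I^2 = (-1)^(q + n(n-1)/2).
p = 4, q = 2, n = p + q = 6
n(n-1)/2 = 6 * 5 / 2 = 15
Exponent = q + n(n-1)/2 = 2 + 15 = 17
I^2 = (-1)^17 = -1


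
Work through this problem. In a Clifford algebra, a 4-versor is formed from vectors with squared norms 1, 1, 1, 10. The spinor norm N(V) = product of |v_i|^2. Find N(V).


Spinor norm N(V) = |v1|^2 * |v2|^2 * ... * |v4|^2
= 1 * 1 * 1 * 10
Running product: 1, 1, 1, 10
N(V) = 10


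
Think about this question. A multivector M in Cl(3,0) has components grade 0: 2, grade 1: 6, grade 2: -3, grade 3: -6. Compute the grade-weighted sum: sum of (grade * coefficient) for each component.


Grade-weighted sum = sum of grade_k * coefficient_k
0*2 = 0
1*6 = 6
2*(-3) = -6
3*(-6) = -18
Total = 0 + 6 + (-6) + (-18) = -18


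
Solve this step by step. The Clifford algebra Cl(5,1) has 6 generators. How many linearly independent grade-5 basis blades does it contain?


Number of grade-k basis blades in Cl(p,q) with n = p + q is C(n, k).
n = 5 + 1 = 6
C(6, 5) = 6! / (5! * 1!)
= 720 / (120 * 1)
= 6


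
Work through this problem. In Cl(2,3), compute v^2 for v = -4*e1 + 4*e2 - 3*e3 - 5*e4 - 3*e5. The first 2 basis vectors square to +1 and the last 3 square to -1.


v^2 = sum of c_i^2 * e_i^2
Positive signature terms (e_i^2 = +1): (-4)^2 + 4^2 = 32
Negative signature terms (e_j^2 = -1): (-3)^2 + (-5)^2 + (-3)^2 = 43
v^2 = 32 - 43 = -11


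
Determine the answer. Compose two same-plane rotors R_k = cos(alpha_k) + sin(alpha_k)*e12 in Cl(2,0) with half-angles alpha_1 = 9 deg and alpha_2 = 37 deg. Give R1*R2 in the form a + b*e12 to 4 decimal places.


Same-plane rotors commute and their half-angles add:
R1*R2 = cos(a1 + a2) + sin(a1 + a2)*e12.
a1 + a2 = 9 + 37 = 46 deg
cos(46 deg) = 0.6947
sin(46 deg) = 0.7193
R1*R2 = 0.6947 + 0.7193*e12


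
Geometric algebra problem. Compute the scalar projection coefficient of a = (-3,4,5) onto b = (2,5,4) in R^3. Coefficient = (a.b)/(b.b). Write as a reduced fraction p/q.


Projection coefficient = (a . b) / (b . b)
a . b = (-3)*2 + 4*5 + 5*4
= -6 + 20 + 20 = 34
b . b = 2^2 + 5^2 + 4^2
= 4 + 25 + 16 = 45
Coefficient = 34/45
In lowest terms: 34/45


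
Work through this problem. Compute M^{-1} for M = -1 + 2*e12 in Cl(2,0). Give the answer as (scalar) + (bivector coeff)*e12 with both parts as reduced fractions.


M = -1 + 2*e12, where e12^2 = -1.
Since M commutes with its reverse ~M = a - b*e12, M * ~M = a^2 - b^2*e12^2 = a^2 + b^2.
So M^{-1} = ~M / (a^2 + b^2) = (a - b*e12)/(a^2 + b^2).
a^2 + b^2 = 1 + 4 = 5
Scalar part = -1/5 = -1/5
Bivector coeff = -2/5 = -2/5
M^{-1} = -1/5 - 2/5*e12


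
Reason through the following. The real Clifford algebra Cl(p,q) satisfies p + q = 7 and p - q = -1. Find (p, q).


We need p + q = 7 and p - q = -1.
Adding: 2p = 7 + (-1) = 6, so p = 3.
Then q = 7 - 3 = 4.
(p, q) = (3, 4)


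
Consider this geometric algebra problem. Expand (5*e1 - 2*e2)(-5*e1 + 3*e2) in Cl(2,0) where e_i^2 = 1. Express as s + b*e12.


Expand: (5*e1 - 2*e2)(-5*e1 + 3*e2)
= 5*(-5)*e1e1 + 5*3*e1e2 + (-2)*(-5)*e2e1 + (-2)*3*e2e2
Using e1^2 = e2^2 = 1, e2e1 = -e1e2:
Scalar part s = 5*(-5) + (-2)*3 = -25 + (-6) = -31
Bivector part b = 5*3 - (-2)*(-5) = 15 - 10 = 5
uv = -31 + 5*e12


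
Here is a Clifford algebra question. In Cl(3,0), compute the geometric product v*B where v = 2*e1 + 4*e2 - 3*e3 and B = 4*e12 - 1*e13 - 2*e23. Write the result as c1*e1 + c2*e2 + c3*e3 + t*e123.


vB has grade-1 (vector) and grade-3 (trivector) parts: vB = (v _| B) + (v ^ B).
Vector part <vB>_1:
  e1: -v2*b12 - v3*b13 = -(4)*(4) - (-3)*(-1) = -19
  e2: v1*b12 - v3*b23 = (2)*(4) - (-3)*(-2) = 2
  e3: v1*b13 + v2*b23 = (2)*(-1) + (4)*(-2) = -10
Trivector part <vB>_3:
  e123: v1*b23 - v2*b13 + v3*b12 = (2)*(-2) - (4)*(-1) + (-3)*(4) = -12
vB = -19*e1 + 2*e2 - 10*e3 - 12*e123


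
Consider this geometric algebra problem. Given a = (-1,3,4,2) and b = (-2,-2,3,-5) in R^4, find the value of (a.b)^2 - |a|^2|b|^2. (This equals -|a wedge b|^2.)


a . b = (-1)*(-2) + 3*(-2) + 4*3 + 2*(-5)
= 2 + (-6) + 12 + (-10) = -2
|a|^2 = (-1)^2 + 3^2 + 4^2 + 2^2 = 30
|b|^2 = (-2)^2 + (-2)^2 + 3^2 + (-5)^2 = 42
(a.b)^2 = (-2)^2 = 4
|a|^2 * |b|^2 = 30 * 42 = 1260
Result = 4 - 1260 = -1256


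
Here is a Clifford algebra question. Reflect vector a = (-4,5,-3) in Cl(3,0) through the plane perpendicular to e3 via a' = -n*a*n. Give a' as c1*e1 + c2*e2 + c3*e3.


Reflection formula: a' = -n*a*n, with n = e3 (unit vector, n^2 = 1).
For reflection through hyperplane perp to e3:
The component along e3 flips sign, others stay.
a = (-4, 5, -3)
a' = (-4, 5, 3)
a' = -4*e1 + 5*e2 + 3*e3


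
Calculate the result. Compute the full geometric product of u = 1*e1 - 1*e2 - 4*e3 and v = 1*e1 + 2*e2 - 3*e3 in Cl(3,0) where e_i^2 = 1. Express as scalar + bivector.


In Cl(3,0): e_i^2 = 1, e_ie_j = -e_je_i for i != j.
Scalar part = u . v = 1*1 + (-1)*2 + (-4)*(-3)
= 1 + (-2) + 12 = 11
e12 coeff = 1*2 - (-1)*1 = 2 - (-1) = 3
e13 coeff = 1*(-3) - (-4)*1 = -3 - (-4) = 1
e23 coeff = (-1)*(-3) - (-4)*2 = 3 - (-8) = 11
uv = 11 + 3*e12 + 1*e13 + 11*e23


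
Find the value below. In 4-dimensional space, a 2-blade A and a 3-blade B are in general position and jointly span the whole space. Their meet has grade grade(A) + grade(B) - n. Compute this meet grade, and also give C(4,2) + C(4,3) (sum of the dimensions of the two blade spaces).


Meet grade = grade(A) + grade(B) - n
= 2 + 3 - 4 = 1
C(4,2) = 6
C(4,3) = 4
dim_A + dim_B = 6 + 4 = 10


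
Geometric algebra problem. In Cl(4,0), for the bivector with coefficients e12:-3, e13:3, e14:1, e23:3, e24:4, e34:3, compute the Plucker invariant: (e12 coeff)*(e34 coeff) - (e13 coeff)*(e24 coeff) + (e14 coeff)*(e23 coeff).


Plucker relation: af - be + cd
a*f = (-3)*3 = -9
b*e = 3*4 = 12
c*d = 1*3 = 3
af - be + cd = -9 - 12 + 3
= -18


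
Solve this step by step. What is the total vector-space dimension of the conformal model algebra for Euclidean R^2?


The conformal model of R^2 uses Cl(3,1): the 2 Euclidean generators plus two extra orthogonal generators e+ (e+^2 = +1) and e- (e-^2 = -1), from which the null vectors e0, einf are built.
Number of generators m = 2 + 2 = 4.
dim Cl(p,q) = 2^m = 2^4 = 16


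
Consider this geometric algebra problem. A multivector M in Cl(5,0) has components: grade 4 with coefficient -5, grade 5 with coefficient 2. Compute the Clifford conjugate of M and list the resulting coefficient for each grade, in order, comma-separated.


Clifford conjugate sign for grade k: (-1)^(k(k+1)/2)
Grade 4: (-1)^(4*5/2) = (-1)^10 = 1, coeff -5 -> -5
Grade 5: (-1)^(5*6/2) = (-1)^15 = -1, coeff 2 -> -2
Conjugated coefficients: -5, -2


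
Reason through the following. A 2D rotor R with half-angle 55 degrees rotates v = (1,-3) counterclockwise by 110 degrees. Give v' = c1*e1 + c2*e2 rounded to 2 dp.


Rotor R = cos(55deg) - sin(55deg)*e12
Rotation angle theta = 2 * 55 = 110 degrees
v' = R*v*~R rotates v by theta.
cos(110deg) = -0.3420, sin(110deg) = 0.9397
v'_1 = 1*cos(110deg) - (-3)*sin(110deg)
= 1*(-0.3420) - (-3)*0.9397
= 2.48
v'_2 = 1*sin(110deg) + (-3)*cos(110deg)
= 1*0.9397 + (-3)*(-0.3420)
= 1.97
v' = 2.48*e1 + 1.97*e2


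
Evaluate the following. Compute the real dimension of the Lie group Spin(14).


Spin(n) double-covers SO(n); both have Lie algebra so(n) of dimension n(n-1)/2.
n = 14
n(n-1) = 14 * 13 = 182
dim Spin(14) = 182/2 = 91


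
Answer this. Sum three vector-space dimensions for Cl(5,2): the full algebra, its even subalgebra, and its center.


n = 5 + 2 = 7
Total dim = 2^7 = 128
Even subalgebra dim = 2^6 = 64
n is odd, so center dim = 2
Sum = 128 + 64 + 2 = 194


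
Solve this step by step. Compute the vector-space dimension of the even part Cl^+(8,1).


Even subalgebra dimension = 2^(n-1)
n = 8 + 1 = 9
2^(9 - 1) = 2^8 = 256
Verification: sum of C(9,k) for even k = 1 + 36 + 126 + 84 + 9 = 256
Result = 256


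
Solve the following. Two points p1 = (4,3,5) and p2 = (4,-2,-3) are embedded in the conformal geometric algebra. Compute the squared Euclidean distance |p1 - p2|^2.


p1 - p2 = (0, 5, 8)
|p1 - p2|^2 = 0^2 + 5^2 + 8^2
= 0 + 25 + 64
= 89


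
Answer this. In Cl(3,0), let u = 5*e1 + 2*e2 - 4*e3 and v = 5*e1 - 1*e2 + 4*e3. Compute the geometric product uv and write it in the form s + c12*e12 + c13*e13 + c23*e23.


In Cl(3,0): e_i^2 = 1, e_ie_j = -e_je_i for i != j.
Scalar part = u . v = 5*5 + 2*(-1) + (-4)*4
= 25 + (-2) + (-16) = 7
e12 coeff = 5*(-1) - 2*5 = -5 - 10 = -15
e13 coeff = 5*4 - (-4)*5 = 20 - (-20) = 40
e23 coeff = 2*4 - (-4)*(-1) = 8 - 4 = 4
uv = 7 - 15*e12 + 40*e13 + 4*e23


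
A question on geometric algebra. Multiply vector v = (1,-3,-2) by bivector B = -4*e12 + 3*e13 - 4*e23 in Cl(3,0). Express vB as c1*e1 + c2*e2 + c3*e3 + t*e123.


vB has grade-1 (vector) and grade-3 (trivector) parts: vB = (v _| B) + (v ^ B).
Vector part <vB>_1:
  e1: -v2*b12 - v3*b13 = -(-3)*(-4) - (-2)*(3) = -6
  e2: v1*b12 - v3*b23 = (1)*(-4) - (-2)*(-4) = -12
  e3: v1*b13 + v2*b23 = (1)*(3) + (-3)*(-4) = 15
Trivector part <vB>_3:
  e123: v1*b23 - v2*b13 + v3*b12 = (1)*(-4) - (-3)*(3) + (-2)*(-4) = 13
vB = -6*e1 - 12*e2 + 15*e3 + 13*e123


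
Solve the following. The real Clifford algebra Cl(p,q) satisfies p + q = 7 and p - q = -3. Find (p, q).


We need p + q = 7 and p - q = -3.
Adding: 2p = 7 + (-3) = 4, so p = 2.
Then q = 7 - 2 = 5.
(p, q) = (2, 5)


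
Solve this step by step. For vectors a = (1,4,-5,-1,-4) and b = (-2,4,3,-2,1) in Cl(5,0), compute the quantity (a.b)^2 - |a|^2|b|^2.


a . b = 1*(-2) + 4*4 + (-5)*3 + (-1)*(-2) + (-4)*1
= -2 + 16 + (-15) + 2 + (-4) = -3
|a|^2 = 1^2 + 4^2 + (-5)^2 + (-1)^2 + (-4)^2 = 59
|b|^2 = (-2)^2 + 4^2 + 3^2 + (-2)^2 + 1^2 = 34
(a.b)^2 = (-3)^2 = 9
|a|^2 * |b|^2 = 59 * 34 = 2006
Result = 9 - 2006 = -1997


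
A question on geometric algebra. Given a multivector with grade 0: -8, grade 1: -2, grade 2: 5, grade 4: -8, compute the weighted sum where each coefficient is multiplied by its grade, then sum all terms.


Grade-weighted sum = sum of grade_k * coefficient_k
0*(-8) = 0
1*(-2) = -2
2*5 = 10
4*(-8) = -32
Total = 0 + (-2) + 10 + (-32) = -24


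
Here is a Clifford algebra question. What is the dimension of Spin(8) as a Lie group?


Spin(n) double-covers SO(n); both have Lie algebra so(n) of dimension n(n-1)/2.
n = 8
n(n-1) = 8 * 7 = 56
dim Spin(8) = 56/2 = 28


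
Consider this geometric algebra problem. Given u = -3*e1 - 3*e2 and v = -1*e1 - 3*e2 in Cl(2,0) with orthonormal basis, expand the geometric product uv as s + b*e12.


Expand: (-3*e1 - 3*e2)(-1*e1 - 3*e2)
= (-3)*(-1)*e1e1 + (-3)*(-3)*e1e2 + (-3)*(-1)*e2e1 + (-3)*(-3)*e2e2
Using e1^2 = e2^2 = 1, e2e1 = -e1e2:
Scalar part s = (-3)*(-1) + (-3)*(-3) = 3 + 9 = 12
Bivector part b = (-3)*(-3) - (-3)*(-1) = 9 - 3 = 6
uv = 12 + 6*e12


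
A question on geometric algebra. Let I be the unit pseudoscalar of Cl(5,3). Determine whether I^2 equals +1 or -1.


The pseudoscalar I = e1...e_n (product of all n generators) of Cl(p,q) satisfies I^2 = (-1)^(q + n(n-1)/2).
p = 5, q = 3, n = p + q = 8
n(n-1)/2 = 8 * 7 / 2 = 28
Exponent = q + n(n-1)/2 = 3 + 28 = 31
I^2 = (-1)^31 = -1


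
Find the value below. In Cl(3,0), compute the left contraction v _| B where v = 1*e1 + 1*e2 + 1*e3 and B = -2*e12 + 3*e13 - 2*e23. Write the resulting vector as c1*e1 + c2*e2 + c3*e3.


Left contraction v _| B = <vB>_1 (grade-1 part of the geometric product vB).
Using e1_|e12 = e2, e2_|e12 = -e1, e1_|e13 = e3, e3_|e13 = -e1, e2_|e23 = e3, e3_|e23 = -e2:
e1 coeff: -v2*b12 - v3*b13 = -(1)*(-2) - (1)*(3) = -1
e2 coeff: v1*b12 - v3*b23 = (1)*(-2) - (1)*(-2) = 0
e3 coeff: v1*b13 + v2*b23 = (1)*(3) + (1)*(-2) = 1
v _| B = -1*e1 + 0*e2 + 1*e3


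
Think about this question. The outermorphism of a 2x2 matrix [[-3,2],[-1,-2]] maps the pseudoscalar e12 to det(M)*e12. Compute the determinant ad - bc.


The outermorphism of a linear map f sends e1^e2 to f(e1)^f(e2).
f(e1) = -3*e1 - 1*e2
f(e2) = 2*e1 - 2*e2
f(e1) ^ f(e2) = (-3*e1 - 1*e2) ^ (2*e1 - 2*e2)
= (-3)*(-2)*e12 + (-1)*2*e21
= (6 - (-2))*e12
= 8*e12
Coefficient = 8


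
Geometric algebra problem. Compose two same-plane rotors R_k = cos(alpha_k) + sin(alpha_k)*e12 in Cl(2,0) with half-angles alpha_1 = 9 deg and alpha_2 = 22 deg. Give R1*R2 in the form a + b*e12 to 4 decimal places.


Same-plane rotors commute and their half-angles add:
R1*R2 = cos(a1 + a2) + sin(a1 + a2)*e12.
a1 + a2 = 9 + 22 = 31 deg
cos(31 deg) = 0.8572
sin(31 deg) = 0.5150
R1*R2 = 0.8572 + 0.5150*e12


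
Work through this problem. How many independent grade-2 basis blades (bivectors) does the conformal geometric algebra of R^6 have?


The conformal model of R^6 uses Cl(7,1) with m = 6 + 2 = 8 generators.
Number of grade-2 blades = C(m, 2) = C(8, 2)
= 8*7/2 = 28


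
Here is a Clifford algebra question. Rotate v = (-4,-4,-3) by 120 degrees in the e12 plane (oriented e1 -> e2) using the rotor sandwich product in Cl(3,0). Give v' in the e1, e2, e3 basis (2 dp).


Rotor R = cos(60deg) - sin(60deg)*e12
Rotation angle theta = 2 * 60 = 120 degrees in the e12 plane (e1 -> e2).
The component perpendicular to the plane (e3) is invariant: v'_3 = v3 = -3.00
cos(120deg) = -0.5000, sin(120deg) = 0.8660
v'_1 = v1*cos(theta) - v2*sin(theta) = -4*(-0.5000) - (-4)*0.8660 = 5.46
v'_2 = v1*sin(theta) + v2*cos(theta) = -4*0.8660 + (-4)*(-0.5000) = -1.46
v' = 5.46*e1 - 1.46*e2 - 3.00*e3


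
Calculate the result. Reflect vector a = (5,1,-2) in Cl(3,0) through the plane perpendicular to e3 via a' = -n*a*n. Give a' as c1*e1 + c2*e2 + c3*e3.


Reflection formula: a' = -n*a*n, with n = e3 (unit vector, n^2 = 1).
For reflection through hyperplane perp to e3:
The component along e3 flips sign, others stay.
a = (5, 1, -2)
a' = (5, 1, 2)
a' = 5*e1 + 1*e2 + 2*e3


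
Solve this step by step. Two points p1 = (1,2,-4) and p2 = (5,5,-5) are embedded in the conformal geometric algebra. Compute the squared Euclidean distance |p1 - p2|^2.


p1 - p2 = (-4, -3, 1)
|p1 - p2|^2 = (-4)^2 + (-3)^2 + 1^2
= 16 + 9 + 1
= 26


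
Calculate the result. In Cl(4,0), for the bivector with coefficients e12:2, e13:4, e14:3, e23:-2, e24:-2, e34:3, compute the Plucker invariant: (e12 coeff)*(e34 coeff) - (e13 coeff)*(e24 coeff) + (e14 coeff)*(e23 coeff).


Plucker relation: af - be + cd
a*f = 2*3 = 6
b*e = 4*(-2) = -8
c*d = 3*(-2) = -6
af - be + cd = 6 - (-8) + (-6)
= 8


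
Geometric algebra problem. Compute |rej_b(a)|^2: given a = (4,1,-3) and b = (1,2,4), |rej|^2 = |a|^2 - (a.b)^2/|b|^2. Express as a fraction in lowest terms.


|a|^2 = 4^2 + 1^2 + (-3)^2 = 26
|b|^2 = 1^2 + 2^2 + 4^2 = 21
a . b = 4*1 + 1*2 + (-3)*4 = -6
(a.b)^2 = (-6)^2 = 36
|rej|^2 = 26 - 36/21
= (546 - 36)/21
= 510/21
In lowest terms: 170/7


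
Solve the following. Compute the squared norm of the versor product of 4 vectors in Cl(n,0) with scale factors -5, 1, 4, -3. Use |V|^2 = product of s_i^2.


Each vector v_i has |v_i|^2 = s_i^2
Squared scales: (-5)^2 = 25, 1^2 = 1, 4^2 = 16, (-3)^2 = 9
|V|^2 = 25 * 1 * 16 * 9
= 3600
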